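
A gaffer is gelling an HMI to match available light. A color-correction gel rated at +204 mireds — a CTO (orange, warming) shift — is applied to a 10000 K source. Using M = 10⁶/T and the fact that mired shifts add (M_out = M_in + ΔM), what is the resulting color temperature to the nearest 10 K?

M_in = 10⁶/10000 = 100.00 mireds.
M_out = 100.00 + (+204) = 304.00 mireds.
T_out = 10⁶/304.00 = 3289.5 K → 3290 K.

3290 K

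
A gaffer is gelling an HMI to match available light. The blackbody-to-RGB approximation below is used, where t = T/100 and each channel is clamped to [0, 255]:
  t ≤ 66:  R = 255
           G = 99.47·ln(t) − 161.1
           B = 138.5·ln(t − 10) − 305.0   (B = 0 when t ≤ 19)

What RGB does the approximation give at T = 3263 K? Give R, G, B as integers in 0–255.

t = 3263/100 = 32.63; the t ≤ 66 branch applies.
R = 255 by definition for t ≤ 66.
G = 99.47·ln 32.63 − 161.1 = 99.47·3.4852 − 161.1 = 185.576.
B = 138.5·ln(32.63 − 10) − 305.0 = 138.5·ln 22.63 − 305.0 = 138.5·3.1193 − 305.0 = 127.020.
Rounded: (255, 186, 127).

R=255, G=186, B=127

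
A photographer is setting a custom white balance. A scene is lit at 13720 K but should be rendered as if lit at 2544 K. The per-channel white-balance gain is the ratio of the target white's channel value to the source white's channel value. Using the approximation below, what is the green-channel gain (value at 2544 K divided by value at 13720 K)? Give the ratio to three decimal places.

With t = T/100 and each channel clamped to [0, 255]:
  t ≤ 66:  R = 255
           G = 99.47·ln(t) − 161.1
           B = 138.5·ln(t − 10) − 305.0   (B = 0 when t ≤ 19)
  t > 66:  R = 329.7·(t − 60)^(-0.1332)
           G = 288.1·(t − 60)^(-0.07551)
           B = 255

At 13720 K (t = 137.2):
  G = 288.1·(137.2 − 60)^(-0.07551) = 288.1·77.2^(-0.07551) = 288.1·0.72022 = 207.496.
At 2544 K (t = 25.44):
  G = 99.47·ln 25.44 − 161.1 = 99.47·3.2363 − 161.1 = 160.817.
Gain = 160.817 / 207.496 = 0.7750 → 0.775.

0.775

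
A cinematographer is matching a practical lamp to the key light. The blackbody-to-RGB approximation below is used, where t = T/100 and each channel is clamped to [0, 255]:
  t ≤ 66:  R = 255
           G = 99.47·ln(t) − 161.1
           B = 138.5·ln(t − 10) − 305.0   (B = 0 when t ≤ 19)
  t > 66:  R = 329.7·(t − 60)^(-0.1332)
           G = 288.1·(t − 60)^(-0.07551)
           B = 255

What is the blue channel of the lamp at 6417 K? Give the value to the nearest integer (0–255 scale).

248

t = 6417/100 = 64.17; the t ≤ 66 branch applies.
B = 138.5·ln(64.17 − 10) − 305.0 = 138.5·ln 54.17 − 305.0 = 138.5·3.9921 − 305.0 = 247.910.
Rounded: 248.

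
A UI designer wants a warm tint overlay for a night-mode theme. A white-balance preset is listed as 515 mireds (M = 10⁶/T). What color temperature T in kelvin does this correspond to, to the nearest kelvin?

T = 10⁶ / 515 = 1941.75 K → 1942 K.

1942 K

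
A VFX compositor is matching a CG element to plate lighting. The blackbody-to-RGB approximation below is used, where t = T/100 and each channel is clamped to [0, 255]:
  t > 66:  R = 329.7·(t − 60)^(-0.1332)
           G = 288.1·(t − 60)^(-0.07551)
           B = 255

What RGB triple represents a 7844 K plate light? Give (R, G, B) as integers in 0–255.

t = 7844/100 = 78.44; the t > 66 branch applies.
R = 329.7·(78.44 − 60)^(-0.1332) = 329.7·18.44^(-0.1332) = 329.7·0.67827 = 223.625.
G = 288.1·(78.44 − 60)^(-0.07551) = 288.1·18.44^(-0.07551) = 288.1·0.80246 = 231.188.
B = 255 by definition for t > 66.
Rounded: (224, 231, 255).

(224, 231, 255)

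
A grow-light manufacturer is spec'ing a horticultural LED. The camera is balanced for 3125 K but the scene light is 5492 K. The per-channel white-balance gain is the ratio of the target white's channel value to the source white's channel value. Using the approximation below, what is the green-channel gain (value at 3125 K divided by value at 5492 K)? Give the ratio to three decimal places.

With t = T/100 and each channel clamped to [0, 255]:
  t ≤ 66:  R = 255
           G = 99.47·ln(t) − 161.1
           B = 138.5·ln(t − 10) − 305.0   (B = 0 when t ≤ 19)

0.764

At 5492 K (t = 54.92):
  G = 99.47·ln 54.92 − 161.1 = 99.47·4.0059 − 161.1 = 237.365.
At 3125 K (t = 31.25):
  G = 99.47·ln 31.25 − 161.1 = 99.47·3.4420 − 161.1 = 181.278.
Gain = 181.278 / 237.365 = 0.7637 → 0.764.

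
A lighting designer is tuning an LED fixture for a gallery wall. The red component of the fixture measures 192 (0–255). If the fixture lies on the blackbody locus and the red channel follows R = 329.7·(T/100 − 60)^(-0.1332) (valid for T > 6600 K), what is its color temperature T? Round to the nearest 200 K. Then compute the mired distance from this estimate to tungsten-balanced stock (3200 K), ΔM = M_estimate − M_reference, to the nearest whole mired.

(t − 60)^(-0.1332) = 192/329.7 = 0.58235.
t − 60 = 0.58235^(1/-0.1332) = 0.58235^(-7.508) = 57.929, so t = 117.929.
T = 100·t = 11793 K → 11800 K to the nearest 200 K.
M_estimate = 10⁶/11800 = 84.75; M_reference = 10⁶/3200 = 312.50.
ΔM = 84.75 − 312.50 = -227.75 → -228 mireds.

-228 mireds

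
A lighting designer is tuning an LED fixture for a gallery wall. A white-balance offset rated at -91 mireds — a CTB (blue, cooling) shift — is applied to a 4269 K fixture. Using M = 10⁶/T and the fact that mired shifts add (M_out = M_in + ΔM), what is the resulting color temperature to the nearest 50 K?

7000 K

M_in = 10⁶/4269 = 234.25 mireds.
M_out = 234.25 + (-91) = 143.25 mireds.
T_out = 10⁶/143.25 = 6981.0 K → 7000 K.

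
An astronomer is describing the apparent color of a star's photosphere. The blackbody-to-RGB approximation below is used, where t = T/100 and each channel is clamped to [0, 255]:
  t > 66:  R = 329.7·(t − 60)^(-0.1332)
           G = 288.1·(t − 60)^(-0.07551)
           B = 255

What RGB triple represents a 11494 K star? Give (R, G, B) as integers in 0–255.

t = 11494/100 = 114.94; the t > 66 branch applies.
R = 329.7·(114.94 − 60)^(-0.1332) = 329.7·54.94^(-0.1332) = 329.7·0.58647 = 193.360.
G = 288.1·(114.94 − 60)^(-0.07551) = 288.1·54.94^(-0.07551) = 288.1·0.73896 = 212.894.
B = 255 by definition for t > 66.
Rounded: (193, 213, 255).

(193, 213, 255)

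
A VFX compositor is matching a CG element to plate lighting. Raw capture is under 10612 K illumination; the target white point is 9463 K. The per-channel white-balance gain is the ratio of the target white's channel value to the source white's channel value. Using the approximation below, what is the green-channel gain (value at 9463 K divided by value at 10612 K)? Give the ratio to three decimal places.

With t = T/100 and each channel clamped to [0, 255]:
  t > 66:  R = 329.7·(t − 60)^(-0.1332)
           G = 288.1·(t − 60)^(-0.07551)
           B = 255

1.022

At 10612 K (t = 106.12):
  G = 288.1·(106.12 − 60)^(-0.07551) = 288.1·46.12^(-0.07551) = 288.1·0.74879 = 215.726.
At 9463 K (t = 94.63):
  G = 288.1·(94.63 − 60)^(-0.07551) = 288.1·34.63^(-0.07551) = 288.1·0.76517 = 220.444.
Gain = 220.444 / 215.726 = 1.0219 → 1.022.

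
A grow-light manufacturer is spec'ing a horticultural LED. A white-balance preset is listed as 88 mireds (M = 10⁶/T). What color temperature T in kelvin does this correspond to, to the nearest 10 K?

T = 10⁶ / 88 = 11363.64 K → 11360 K.

11360 K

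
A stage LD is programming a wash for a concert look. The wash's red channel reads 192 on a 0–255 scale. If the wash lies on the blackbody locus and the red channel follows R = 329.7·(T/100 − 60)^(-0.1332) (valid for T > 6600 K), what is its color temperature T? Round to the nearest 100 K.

11800 K

(t − 60)^(-0.1332) = 192/329.7 = 0.58235.
t − 60 = 0.58235^(1/-0.1332) = 0.58235^(-7.508) = 57.929, so t = 117.929.
T = 100·t = 11793 K → 11800 K to the nearest 100 K.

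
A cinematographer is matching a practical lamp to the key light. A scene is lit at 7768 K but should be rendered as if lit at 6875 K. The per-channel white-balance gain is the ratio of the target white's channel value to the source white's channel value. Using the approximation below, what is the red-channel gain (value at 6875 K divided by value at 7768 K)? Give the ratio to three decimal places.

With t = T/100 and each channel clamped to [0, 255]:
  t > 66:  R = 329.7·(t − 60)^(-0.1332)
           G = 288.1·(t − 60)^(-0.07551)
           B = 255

1.098

At 7768 K (t = 77.68):
  R = 329.7·(77.68 − 60)^(-0.1332) = 329.7·17.68^(-0.1332) = 329.7·0.68208 = 224.882.
At 6875 K (t = 68.75):
  R = 329.7·(68.75 − 60)^(-0.1332) = 329.7·8.75^(-0.1332) = 329.7·0.74907 = 246.970.
Gain = 246.970 / 224.882 = 1.0982 → 1.098.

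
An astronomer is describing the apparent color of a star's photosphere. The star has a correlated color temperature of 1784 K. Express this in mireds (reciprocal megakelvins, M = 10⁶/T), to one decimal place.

M = 10⁶ / 1784 = 560.538 → 560.5 mireds.

560.5 mireds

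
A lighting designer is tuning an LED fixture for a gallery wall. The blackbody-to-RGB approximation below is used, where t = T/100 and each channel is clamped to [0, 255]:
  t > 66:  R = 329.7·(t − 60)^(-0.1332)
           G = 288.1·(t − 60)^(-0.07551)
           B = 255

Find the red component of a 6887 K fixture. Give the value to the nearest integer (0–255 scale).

247

t = 6887/100 = 68.87; the t > 66 branch applies.
R = 329.7·(68.87 − 60)^(-0.1332) = 329.7·8.87^(-0.1332) = 329.7·0.74772 = 246.522.
Rounded: 247.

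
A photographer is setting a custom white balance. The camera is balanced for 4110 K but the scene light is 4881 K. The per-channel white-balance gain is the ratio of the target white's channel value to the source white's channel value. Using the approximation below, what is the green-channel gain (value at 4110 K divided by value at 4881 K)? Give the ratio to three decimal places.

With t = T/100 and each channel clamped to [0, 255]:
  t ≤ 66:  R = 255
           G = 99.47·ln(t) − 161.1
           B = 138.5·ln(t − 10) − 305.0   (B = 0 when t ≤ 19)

At 4881 K (t = 48.81):
  G = 99.47·ln 48.81 − 161.1 = 99.47·3.8879 − 161.1 = 225.633.
At 4110 K (t = 41.1):
  G = 99.47·ln 41.1 − 161.1 = 99.47·3.7160 − 161.1 = 208.531.
Gain = 208.531 / 225.633 = 0.9242 → 0.924.

0.924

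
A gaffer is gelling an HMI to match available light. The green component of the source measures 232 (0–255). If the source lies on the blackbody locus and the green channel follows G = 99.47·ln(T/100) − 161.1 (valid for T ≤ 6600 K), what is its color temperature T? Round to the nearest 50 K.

ln t = (232 + 161.1) / 99.47 = 3.9519.
t = e^3.9519 = 52.036.
T = 100·t = 5204 K → 5200 K to the nearest 50 K.

5200 K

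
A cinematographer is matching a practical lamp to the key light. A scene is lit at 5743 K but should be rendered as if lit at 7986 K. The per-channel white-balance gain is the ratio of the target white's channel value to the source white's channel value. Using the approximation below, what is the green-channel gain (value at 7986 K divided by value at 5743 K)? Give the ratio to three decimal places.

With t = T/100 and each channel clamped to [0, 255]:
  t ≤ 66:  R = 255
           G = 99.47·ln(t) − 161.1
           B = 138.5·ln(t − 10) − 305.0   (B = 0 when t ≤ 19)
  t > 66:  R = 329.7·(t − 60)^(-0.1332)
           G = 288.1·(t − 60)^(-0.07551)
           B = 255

At 5743 K (t = 57.43):
  G = 99.47·ln 57.43 − 161.1 = 99.47·4.0506 − 161.1 = 241.810.
At 7986 K (t = 79.86):
  G = 288.1·(79.86 − 60)^(-0.07551) = 288.1·19.86^(-0.07551) = 288.1·0.79798 = 229.897.
Gain = 229.897 / 241.810 = 0.9507 → 0.951.

0.951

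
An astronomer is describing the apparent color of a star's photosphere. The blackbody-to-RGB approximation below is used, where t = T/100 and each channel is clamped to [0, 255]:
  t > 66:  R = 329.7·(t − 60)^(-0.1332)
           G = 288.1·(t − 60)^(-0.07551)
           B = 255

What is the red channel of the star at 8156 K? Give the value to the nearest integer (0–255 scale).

t = 8156/100 = 81.56; the t > 66 branch applies.
R = 329.7·(81.56 − 60)^(-0.1332) = 329.7·21.56^(-0.1332) = 329.7·0.66429 = 219.017.
Rounded: 219.

219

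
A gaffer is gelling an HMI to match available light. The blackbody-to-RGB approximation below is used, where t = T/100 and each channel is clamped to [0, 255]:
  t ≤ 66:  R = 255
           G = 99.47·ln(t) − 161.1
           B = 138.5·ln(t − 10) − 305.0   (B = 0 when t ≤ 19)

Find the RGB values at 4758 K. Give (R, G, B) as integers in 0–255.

t = 4758/100 = 47.58; the t ≤ 66 branch applies.
R = 255 by definition for t ≤ 66.
G = 99.47·ln 47.58 − 161.1 = 99.47·3.8624 − 161.1 = 223.094.
B = 138.5·ln(47.58 − 10) − 305.0 = 138.5·ln 37.58 − 305.0 = 138.5·3.6265 − 305.0 = 197.266.
Rounded: (255, 223, 197).

(255, 223, 197)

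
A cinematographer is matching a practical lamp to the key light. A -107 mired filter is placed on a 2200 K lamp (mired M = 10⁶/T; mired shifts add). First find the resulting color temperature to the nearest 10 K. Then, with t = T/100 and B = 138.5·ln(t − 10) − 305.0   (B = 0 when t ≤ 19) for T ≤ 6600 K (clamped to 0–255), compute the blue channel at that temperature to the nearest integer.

101

M_in = 10⁶/2200 = 454.55; M_out = 454.55 + (-107) = 347.55.
T_out = 10⁶/347.55 = 2877.3 K → 2880 K; t = 28.8.
B = 138.5·ln(28.8 − 10) − 305.0 = 138.5·ln 18.8 − 305.0 = 138.5·2.9339 − 305.0 = 101.339.
Rounded: 101.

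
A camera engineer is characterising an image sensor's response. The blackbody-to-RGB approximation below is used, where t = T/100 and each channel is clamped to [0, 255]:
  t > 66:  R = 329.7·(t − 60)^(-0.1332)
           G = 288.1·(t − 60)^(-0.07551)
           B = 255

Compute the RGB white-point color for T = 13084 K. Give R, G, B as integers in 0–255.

R=187, G=209, B=255

t = 13084/100 = 130.84; the t > 66 branch applies.
R = 329.7·(130.84 − 60)^(-0.1332) = 329.7·70.84^(-0.1332) = 329.7·0.56695 = 186.923.
G = 288.1·(130.84 − 60)^(-0.07551) = 288.1·70.84^(-0.07551) = 288.1·0.72491 = 208.847.
B = 255 by definition for t > 66.
Rounded: (187, 209, 255).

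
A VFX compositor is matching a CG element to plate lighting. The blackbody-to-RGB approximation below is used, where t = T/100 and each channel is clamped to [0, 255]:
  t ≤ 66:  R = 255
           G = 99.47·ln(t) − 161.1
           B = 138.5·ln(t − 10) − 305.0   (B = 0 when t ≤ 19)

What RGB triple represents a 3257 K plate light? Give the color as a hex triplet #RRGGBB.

t = 3257/100 = 32.57; the t ≤ 66 branch applies.
R = 255 by definition for t ≤ 66.
G = 99.47·ln 32.57 − 161.1 = 99.47·3.4834 − 161.1 = 185.393.
B = 138.5·ln(32.57 − 10) − 305.0 = 138.5·ln 22.57 − 305.0 = 138.5·3.1166 − 305.0 = 126.652.
Rounded: (255, 185, 127).
In hex: #FFB97F.

#FFB97F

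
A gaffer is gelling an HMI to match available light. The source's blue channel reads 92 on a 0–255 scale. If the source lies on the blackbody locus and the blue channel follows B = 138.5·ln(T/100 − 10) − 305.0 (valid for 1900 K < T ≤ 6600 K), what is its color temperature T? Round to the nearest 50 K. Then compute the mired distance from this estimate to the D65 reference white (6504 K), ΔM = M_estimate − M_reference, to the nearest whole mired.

+210 mireds

ln(t − 10) = (92 + 305.0) / 138.5 = 2.8664.
t − 10 = e^2.8664 = 17.574, so t = 27.574.
T = 100·t = 2757 K → 2750 K to the nearest 50 K.
M_estimate = 10⁶/2750 = 363.64; M_reference = 10⁶/6504 = 153.75.
ΔM = 363.64 − 153.75 = 209.88 → +210 mireds.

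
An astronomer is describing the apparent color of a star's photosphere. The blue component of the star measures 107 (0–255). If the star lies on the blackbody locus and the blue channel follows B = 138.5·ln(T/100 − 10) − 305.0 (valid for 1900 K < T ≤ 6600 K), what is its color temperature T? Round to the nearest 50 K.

2950 K

ln(t − 10) = (107 + 305.0) / 138.5 = 2.9747.
t − 10 = e^2.9747 = 19.584, so t = 29.584.
T = 100·t = 2958 K → 2950 K to the nearest 50 K.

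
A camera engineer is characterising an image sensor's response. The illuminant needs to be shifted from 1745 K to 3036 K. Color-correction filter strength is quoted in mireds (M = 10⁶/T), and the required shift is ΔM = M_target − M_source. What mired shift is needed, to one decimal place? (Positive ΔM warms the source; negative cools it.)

M_source = 10⁶/1745 = 573.066; M_target = 10⁶/3036 = 329.381.
ΔM = 329.381 − 573.066 = -243.685 → -243.7 mireds, a cooling shift.

-243.7 mireds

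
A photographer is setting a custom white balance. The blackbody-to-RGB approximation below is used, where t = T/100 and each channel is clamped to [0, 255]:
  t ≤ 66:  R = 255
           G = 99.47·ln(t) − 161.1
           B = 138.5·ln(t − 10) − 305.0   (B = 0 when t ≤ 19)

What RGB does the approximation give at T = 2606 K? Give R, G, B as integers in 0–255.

t = 2606/100 = 26.06; the t ≤ 66 branch applies.
R = 255 by definition for t ≤ 66.
G = 99.47·ln 26.06 − 161.1 = 99.47·3.2604 − 161.1 = 163.212.
B = 138.5·ln(26.06 − 10) − 305.0 = 138.5·ln 16.06 − 305.0 = 138.5·2.7763 − 305.0 = 79.522.
Rounded: (255, 163, 80).

R=255, G=163, B=80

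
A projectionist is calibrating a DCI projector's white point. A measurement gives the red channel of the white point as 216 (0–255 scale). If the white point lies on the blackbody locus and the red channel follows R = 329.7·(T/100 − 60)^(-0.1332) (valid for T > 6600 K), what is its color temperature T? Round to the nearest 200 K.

8400 K

(t − 60)^(-0.1332) = 216/329.7 = 0.65514.
t − 60 = 0.65514^(1/-0.1332) = 0.65514^(-7.508) = 23.926, so t = 83.926.
T = 100·t = 8393 K → 8400 K to the nearest 200 K.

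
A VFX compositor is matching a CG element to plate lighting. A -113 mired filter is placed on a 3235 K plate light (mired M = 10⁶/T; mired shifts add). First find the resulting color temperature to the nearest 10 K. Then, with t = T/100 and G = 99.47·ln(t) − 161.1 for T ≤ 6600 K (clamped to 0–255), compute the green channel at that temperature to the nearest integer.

M_in = 10⁶/3235 = 309.12; M_out = 309.12 + (-113) = 196.12.
T_out = 10⁶/196.12 = 5098.9 K → 5100 K; t = 51.
G = 99.47·ln 51 − 161.1 = 99.47·3.9318 − 161.1 = 229.999.
Rounded: 230.

230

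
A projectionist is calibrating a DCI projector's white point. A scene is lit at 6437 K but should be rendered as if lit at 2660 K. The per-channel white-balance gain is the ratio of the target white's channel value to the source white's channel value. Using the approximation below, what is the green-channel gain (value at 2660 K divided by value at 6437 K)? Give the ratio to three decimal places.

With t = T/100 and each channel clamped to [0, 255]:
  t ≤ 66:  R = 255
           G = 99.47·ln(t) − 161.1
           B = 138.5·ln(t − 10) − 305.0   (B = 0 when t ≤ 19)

0.653

At 6437 K (t = 64.37):
  G = 99.47·ln 64.37 − 161.1 = 99.47·4.1646 − 161.1 = 253.158.
At 2660 K (t = 26.6):
  G = 99.47·ln 26.6 − 161.1 = 99.47·3.2809 − 161.1 = 165.252.
Gain = 165.252 / 253.158 = 0.6528 → 0.653.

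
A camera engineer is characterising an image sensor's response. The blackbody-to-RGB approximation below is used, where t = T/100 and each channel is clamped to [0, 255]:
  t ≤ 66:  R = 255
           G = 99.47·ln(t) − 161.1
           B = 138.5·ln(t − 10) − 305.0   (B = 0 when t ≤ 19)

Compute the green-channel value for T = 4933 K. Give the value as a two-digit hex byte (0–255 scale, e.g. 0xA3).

0xE3

t = 4933/100 = 49.33; the t ≤ 66 branch applies.
G = 99.47·ln 49.33 − 161.1 = 99.47·3.8985 − 161.1 = 226.687.
Rounded: 227; in hex, 0xE3.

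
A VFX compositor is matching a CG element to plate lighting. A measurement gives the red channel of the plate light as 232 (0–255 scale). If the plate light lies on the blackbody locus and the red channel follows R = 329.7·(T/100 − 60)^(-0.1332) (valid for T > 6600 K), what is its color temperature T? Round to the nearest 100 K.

7400 K

(t − 60)^(-0.1332) = 232/329.7 = 0.70367.
t − 60 = 0.70367^(1/-0.1332) = 0.70367^(-7.508) = 13.992, so t = 73.992.
T = 100·t = 7399 K → 7400 K to the nearest 100 K.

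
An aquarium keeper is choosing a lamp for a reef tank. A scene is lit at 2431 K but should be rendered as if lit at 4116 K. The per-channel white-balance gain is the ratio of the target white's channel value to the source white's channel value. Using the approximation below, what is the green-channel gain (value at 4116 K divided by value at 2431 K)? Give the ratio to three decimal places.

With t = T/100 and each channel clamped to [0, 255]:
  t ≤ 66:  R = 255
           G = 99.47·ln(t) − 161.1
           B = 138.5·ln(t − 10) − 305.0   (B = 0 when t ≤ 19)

At 2431 K (t = 24.31):
  G = 99.47·ln 24.31 − 161.1 = 99.47·3.1909 − 161.1 = 156.298.
At 4116 K (t = 41.16):
  G = 99.47·ln 41.16 − 161.1 = 99.47·3.7175 − 161.1 = 208.676.
Gain = 208.676 / 156.298 = 1.3351 → 1.335.

1.335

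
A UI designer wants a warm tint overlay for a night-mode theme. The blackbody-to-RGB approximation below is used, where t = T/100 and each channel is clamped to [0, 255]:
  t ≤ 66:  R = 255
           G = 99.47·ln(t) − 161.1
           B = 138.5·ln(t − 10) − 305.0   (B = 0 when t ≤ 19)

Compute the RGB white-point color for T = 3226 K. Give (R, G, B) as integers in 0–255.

t = 3226/100 = 32.26; the t ≤ 66 branch applies.
R = 255 by definition for t ≤ 66.
G = 99.47·ln 32.26 − 161.1 = 99.47·3.4738 − 161.1 = 184.442.
B = 138.5·ln(32.26 − 10) − 305.0 = 138.5·ln 22.26 − 305.0 = 138.5·3.1028 − 305.0 = 124.737.
Rounded: (255, 184, 125).

(255, 184, 125)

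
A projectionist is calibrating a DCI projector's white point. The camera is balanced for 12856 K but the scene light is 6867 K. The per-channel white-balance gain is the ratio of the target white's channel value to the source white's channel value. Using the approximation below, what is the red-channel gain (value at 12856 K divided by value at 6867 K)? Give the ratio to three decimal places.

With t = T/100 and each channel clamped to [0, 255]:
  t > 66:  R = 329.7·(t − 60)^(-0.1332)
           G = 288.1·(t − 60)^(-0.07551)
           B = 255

0.759

At 6867 K (t = 68.67):
  R = 329.7·(68.67 − 60)^(-0.1332) = 329.7·8.67^(-0.1332) = 329.7·0.74999 = 247.272.
At 12856 K (t = 128.56):
  R = 329.7·(128.56 − 60)^(-0.1332) = 329.7·68.56^(-0.1332) = 329.7·0.56942 = 187.739.
Gain = 187.739 / 247.272 = 0.7592 → 0.759.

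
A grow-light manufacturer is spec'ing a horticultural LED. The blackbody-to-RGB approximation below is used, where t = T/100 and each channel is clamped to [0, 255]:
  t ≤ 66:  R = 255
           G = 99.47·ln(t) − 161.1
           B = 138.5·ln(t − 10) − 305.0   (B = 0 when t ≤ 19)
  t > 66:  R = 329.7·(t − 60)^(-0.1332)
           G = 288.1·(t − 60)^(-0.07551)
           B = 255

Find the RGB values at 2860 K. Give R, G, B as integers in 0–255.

t = 2860/100 = 28.6; the t ≤ 66 branch applies.
R = 255 by definition for t ≤ 66.
G = 99.47·ln 28.6 − 161.1 = 99.47·3.3534 − 161.1 = 172.463.
B = 138.5·ln(28.6 − 10) − 305.0 = 138.5·ln 18.6 − 305.0 = 138.5·2.9232 − 305.0 = 99.858.
Rounded: (255, 172, 100).

R=255, G=172, B=100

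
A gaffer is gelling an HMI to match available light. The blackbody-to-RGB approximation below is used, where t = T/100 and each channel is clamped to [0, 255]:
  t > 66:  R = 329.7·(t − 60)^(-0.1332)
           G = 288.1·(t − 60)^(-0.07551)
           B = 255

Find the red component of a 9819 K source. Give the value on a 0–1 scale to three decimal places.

t = 9819/100 = 98.19; the t > 66 branch applies.
R = 329.7·(98.19 − 60)^(-0.1332) = 329.7·38.19^(-0.1332) = 329.7·0.61558 = 202.957.
On a 0–1 scale: 202.957/255 = 0.7959 → 0.796.

0.796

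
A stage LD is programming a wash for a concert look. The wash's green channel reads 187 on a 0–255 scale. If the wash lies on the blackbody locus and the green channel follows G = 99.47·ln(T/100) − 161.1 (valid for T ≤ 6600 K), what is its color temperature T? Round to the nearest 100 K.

3300 K

ln t = (187 + 161.1) / 99.47 = 3.4995.
t = e^3.4995 = 33.100.
T = 100·t = 3310 K → 3300 K to the nearest 100 K.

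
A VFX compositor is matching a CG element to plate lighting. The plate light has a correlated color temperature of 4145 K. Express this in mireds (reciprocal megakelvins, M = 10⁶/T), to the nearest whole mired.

241 mireds

M = 10⁶ / 4145 = 241.255 → 241 mireds.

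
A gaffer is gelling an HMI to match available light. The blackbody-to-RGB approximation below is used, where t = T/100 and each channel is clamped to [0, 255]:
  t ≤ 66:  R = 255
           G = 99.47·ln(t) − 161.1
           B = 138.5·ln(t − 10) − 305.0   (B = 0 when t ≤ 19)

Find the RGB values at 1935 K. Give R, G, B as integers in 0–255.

R=255, G=134, B=5

t = 1935/100 = 19.35; the t ≤ 66 branch applies.
R = 255 by definition for t ≤ 66.
G = 99.47·ln 19.35 − 161.1 = 99.47·2.9627 − 161.1 = 133.599.
B = 138.5·ln(19.35 − 10) − 305.0 = 138.5·ln 9.35 − 305.0 = 138.5·2.2354 − 305.0 = 4.600.
Rounded: (255, 134, 5).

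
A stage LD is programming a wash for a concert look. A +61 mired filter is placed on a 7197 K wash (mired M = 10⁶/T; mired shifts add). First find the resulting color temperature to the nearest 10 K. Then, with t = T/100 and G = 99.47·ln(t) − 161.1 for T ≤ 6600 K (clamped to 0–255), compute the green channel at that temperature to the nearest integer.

228

M_in = 10⁶/7197 = 138.95; M_out = 138.95 + (+61) = 199.95.
T_out = 10⁶/199.95 = 5001.3 K → 5000 K; t = 50.
G = 99.47·ln 50 − 161.1 = 99.47·3.9120 − 161.1 = 228.029.
Rounded: 228.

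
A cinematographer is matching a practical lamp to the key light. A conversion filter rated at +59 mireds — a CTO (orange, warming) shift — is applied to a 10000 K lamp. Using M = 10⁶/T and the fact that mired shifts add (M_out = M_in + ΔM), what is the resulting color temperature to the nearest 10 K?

M_in = 10⁶/10000 = 100.00 mireds.
M_out = 100.00 + (+59) = 159.00 mireds.
T_out = 10⁶/159.00 = 6289.3 K → 6290 K.

6290 K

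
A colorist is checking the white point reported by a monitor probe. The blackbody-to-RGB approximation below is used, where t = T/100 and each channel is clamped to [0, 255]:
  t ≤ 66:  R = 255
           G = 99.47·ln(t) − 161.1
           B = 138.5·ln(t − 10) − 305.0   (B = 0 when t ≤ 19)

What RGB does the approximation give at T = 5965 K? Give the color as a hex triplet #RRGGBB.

t = 5965/100 = 59.65; the t ≤ 66 branch applies.
R = 255 by definition for t ≤ 66.
G = 99.47·ln 59.65 − 161.1 = 99.47·4.0885 − 161.1 = 245.583.
B = 138.5·ln(59.65 − 10) − 305.0 = 138.5·ln 49.65 − 305.0 = 138.5·3.9050 − 305.0 = 235.842.
Rounded: (255, 246, 236).
In hex: #FFF6EC.

#FFF6EC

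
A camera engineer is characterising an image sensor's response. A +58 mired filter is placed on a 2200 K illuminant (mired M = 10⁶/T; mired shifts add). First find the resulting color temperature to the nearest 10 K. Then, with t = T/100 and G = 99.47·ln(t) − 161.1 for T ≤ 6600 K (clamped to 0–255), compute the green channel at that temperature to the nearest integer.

134

M_in = 10⁶/2200 = 454.55; M_out = 454.55 + (+58) = 512.55.
T_out = 10⁶/512.55 = 1951.0 K → 1950 K; t = 19.5.
G = 99.47·ln 19.5 − 161.1 = 99.47·2.9704 − 161.1 = 134.367.
Rounded: 134.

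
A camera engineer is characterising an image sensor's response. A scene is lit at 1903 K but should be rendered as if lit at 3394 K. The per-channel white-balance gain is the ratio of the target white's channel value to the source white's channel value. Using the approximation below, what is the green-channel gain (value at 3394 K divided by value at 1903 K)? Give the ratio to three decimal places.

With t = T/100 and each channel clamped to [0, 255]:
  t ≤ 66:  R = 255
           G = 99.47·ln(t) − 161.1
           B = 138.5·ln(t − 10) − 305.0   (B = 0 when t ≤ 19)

At 1903 K (t = 19.03):
  G = 99.47·ln 19.03 − 161.1 = 99.47·2.9460 − 161.1 = 131.940.
At 3394 K (t = 33.94):
  G = 99.47·ln 33.94 − 161.1 = 99.47·3.5246 − 161.1 = 189.491.
Gain = 189.491 / 131.940 = 1.4362 → 1.436.

1.436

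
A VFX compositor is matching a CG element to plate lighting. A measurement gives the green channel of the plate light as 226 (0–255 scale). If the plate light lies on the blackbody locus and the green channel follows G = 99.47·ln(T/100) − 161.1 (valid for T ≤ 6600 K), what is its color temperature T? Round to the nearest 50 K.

ln t = (226 + 161.1) / 99.47 = 3.8916.
t = e^3.8916 = 48.990.
T = 100·t = 4899 K → 4900 K to the nearest 50 K.

4900 K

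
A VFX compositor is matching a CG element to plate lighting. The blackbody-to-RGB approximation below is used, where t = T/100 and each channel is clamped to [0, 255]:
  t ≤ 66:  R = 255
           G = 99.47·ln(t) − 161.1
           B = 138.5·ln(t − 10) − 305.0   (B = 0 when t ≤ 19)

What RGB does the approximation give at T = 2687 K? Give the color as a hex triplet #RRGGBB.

#FFA656

t = 2687/100 = 26.87; the t ≤ 66 branch applies.
R = 255 by definition for t ≤ 66.
G = 99.47·ln 26.87 − 161.1 = 99.47·3.2910 − 161.1 = 166.257.
B = 138.5·ln(26.87 − 10) − 305.0 = 138.5·ln 16.87 − 305.0 = 138.5·2.8255 − 305.0 = 86.337.
Rounded: (255, 166, 86).
In hex: #FFA656.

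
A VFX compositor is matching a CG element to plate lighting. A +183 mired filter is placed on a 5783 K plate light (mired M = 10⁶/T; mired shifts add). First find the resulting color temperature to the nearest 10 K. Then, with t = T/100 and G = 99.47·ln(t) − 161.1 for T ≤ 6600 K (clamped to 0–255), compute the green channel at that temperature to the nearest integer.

M_in = 10⁶/5783 = 172.92; M_out = 172.92 + (+183) = 355.92.
T_out = 10⁶/355.92 = 2809.6 K → 2810 K; t = 28.1.
G = 99.47·ln 28.1 − 161.1 = 99.47·3.3358 − 161.1 = 170.709.
Rounded: 171.

171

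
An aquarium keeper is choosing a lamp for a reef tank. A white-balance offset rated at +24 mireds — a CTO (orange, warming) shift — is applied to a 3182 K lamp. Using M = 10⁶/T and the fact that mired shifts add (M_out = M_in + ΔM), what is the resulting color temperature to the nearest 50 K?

M_in = 10⁶/3182 = 314.27 mireds.
M_out = 314.27 + (+24) = 338.27 mireds.
T_out = 10⁶/338.27 = 2956.2 K → 2950 K.

2950 K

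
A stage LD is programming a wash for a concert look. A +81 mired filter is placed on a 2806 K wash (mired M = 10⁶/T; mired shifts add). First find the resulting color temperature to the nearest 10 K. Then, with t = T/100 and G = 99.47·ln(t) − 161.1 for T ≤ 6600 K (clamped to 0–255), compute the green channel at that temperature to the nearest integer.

150

M_in = 10⁶/2806 = 356.38; M_out = 356.38 + (+81) = 437.38.
T_out = 10⁶/437.38 = 2286.3 K → 2290 K; t = 22.9.
G = 99.47·ln 22.9 − 161.1 = 99.47·3.1311 − 161.1 = 150.354.
Rounded: 150.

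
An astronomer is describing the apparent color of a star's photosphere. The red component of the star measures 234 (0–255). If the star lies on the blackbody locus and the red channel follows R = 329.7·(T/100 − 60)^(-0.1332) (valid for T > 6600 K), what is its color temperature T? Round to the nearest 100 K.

(t − 60)^(-0.1332) = 234/329.7 = 0.70974.
t − 60 = 0.70974^(1/-0.1332) = 0.70974^(-7.508) = 13.119, so t = 73.119.
T = 100·t = 7312 K → 7300 K to the nearest 100 K.

7300 K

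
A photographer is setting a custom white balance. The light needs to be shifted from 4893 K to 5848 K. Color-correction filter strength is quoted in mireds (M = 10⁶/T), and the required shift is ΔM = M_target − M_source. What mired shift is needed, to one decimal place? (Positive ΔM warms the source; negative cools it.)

-33.4 mireds

M_source = 10⁶/4893 = 204.374; M_target = 10⁶/5848 = 170.999.
ΔM = 170.999 − 204.374 = -33.375 → -33.4 mireds, a cooling shift.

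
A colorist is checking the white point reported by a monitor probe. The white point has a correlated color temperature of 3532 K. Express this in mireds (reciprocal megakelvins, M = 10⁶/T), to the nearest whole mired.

M = 10⁶ / 3532 = 283.126 → 283 mireds.

283 mireds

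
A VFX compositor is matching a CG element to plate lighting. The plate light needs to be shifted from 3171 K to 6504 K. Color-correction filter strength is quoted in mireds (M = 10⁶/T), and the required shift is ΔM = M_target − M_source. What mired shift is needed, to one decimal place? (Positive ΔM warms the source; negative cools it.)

M_source = 10⁶/3171 = 315.358; M_target = 10⁶/6504 = 153.752.
ΔM = 153.752 − 315.358 = -161.606 → -161.6 mireds, a cooling shift.

-161.6 mireds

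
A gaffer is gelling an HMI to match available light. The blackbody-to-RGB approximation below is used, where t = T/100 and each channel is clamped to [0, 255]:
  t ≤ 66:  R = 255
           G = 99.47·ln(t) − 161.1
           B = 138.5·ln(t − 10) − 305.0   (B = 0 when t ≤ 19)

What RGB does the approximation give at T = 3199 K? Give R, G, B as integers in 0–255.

t = 3199/100 = 31.99; the t ≤ 66 branch applies.
R = 255 by definition for t ≤ 66.
G = 99.47·ln 31.99 − 161.1 = 99.47·3.4654 − 161.1 = 183.606.
B = 138.5·ln(31.99 − 10) − 305.0 = 138.5·ln 21.99 − 305.0 = 138.5·3.0906 − 305.0 = 123.046.
Rounded: (255, 184, 123).

R=255, G=184, B=123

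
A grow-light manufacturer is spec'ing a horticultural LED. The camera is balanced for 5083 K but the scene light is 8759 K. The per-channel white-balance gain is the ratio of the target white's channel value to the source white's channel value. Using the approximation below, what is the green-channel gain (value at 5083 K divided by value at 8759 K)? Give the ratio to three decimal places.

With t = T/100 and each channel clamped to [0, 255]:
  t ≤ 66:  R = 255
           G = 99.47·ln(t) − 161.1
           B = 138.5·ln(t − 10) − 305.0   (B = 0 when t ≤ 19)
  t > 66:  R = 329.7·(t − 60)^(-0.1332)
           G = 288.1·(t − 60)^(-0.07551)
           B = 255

1.024

At 8759 K (t = 87.59):
  G = 288.1·(87.59 − 60)^(-0.07551) = 288.1·27.59^(-0.07551) = 288.1·0.77841 = 224.260.
At 5083 K (t = 50.83):
  G = 99.47·ln 50.83 − 161.1 = 99.47·3.9285 − 161.1 = 229.667.
Gain = 229.667 / 224.260 = 1.0241 → 1.024.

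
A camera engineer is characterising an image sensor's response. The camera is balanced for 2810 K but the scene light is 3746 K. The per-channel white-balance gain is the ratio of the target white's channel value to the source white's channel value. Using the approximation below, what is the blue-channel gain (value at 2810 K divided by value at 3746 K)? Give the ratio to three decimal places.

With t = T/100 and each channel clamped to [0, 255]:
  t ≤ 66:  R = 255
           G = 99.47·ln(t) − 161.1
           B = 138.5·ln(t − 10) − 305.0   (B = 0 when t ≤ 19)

At 3746 K (t = 37.46):
  B = 138.5·ln(37.46 − 10) − 305.0 = 138.5·ln 27.46 − 305.0 = 138.5·3.3127 − 305.0 = 153.813.
At 2810 K (t = 28.1):
  B = 138.5·ln(28.1 − 10) − 305.0 = 138.5·ln 18.1 − 305.0 = 138.5·2.8959 − 305.0 = 96.084.
Gain = 96.084 / 153.813 = 0.6247 → 0.625.

0.625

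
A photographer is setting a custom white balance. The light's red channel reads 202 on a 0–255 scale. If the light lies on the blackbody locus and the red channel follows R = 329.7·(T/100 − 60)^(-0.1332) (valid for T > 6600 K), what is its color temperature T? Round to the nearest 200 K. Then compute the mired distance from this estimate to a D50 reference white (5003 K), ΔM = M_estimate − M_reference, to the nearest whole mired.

-100 mireds

(t − 60)^(-0.1332) = 202/329.7 = 0.61268.
t − 60 = 0.61268^(1/-0.1332) = 0.61268^(-7.508) = 39.569, so t = 99.569.
T = 100·t = 9957 K → 10000 K to the nearest 200 K.
M_estimate = 10⁶/10000 = 100.00; M_reference = 10⁶/5003 = 199.88.
ΔM = 100.00 − 199.88 = -99.88 → -100 mireds.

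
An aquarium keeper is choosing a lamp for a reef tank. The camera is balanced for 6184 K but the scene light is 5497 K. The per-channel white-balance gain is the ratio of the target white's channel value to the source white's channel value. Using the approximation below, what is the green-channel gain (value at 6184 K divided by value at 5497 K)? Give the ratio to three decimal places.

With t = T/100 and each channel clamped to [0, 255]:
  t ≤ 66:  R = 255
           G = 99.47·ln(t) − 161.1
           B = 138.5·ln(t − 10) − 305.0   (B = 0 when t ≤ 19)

1.049

At 5497 K (t = 54.97):
  G = 99.47·ln 54.97 − 161.1 = 99.47·4.0068 − 161.1 = 237.455.
At 6184 K (t = 61.84):
  G = 99.47·ln 61.84 − 161.1 = 99.47·4.1246 − 161.1 = 249.169.
Gain = 249.169 / 237.455 = 1.0493 → 1.049.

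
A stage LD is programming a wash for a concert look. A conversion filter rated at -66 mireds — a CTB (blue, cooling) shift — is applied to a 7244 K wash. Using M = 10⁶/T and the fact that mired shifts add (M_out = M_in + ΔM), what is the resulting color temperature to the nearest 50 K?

M_in = 10⁶/7244 = 138.05 mireds.
M_out = 138.05 + (-66) = 72.05 mireds.
T_out = 10⁶/72.05 = 13880.2 K → 13900 K.

13900 K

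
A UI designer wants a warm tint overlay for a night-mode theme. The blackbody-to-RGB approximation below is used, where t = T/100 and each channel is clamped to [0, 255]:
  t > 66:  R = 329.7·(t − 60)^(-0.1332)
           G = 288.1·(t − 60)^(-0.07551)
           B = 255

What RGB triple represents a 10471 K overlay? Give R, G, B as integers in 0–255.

t = 10471/100 = 104.71; the t > 66 branch applies.
R = 329.7·(104.71 − 60)^(-0.1332) = 329.7·44.71^(-0.1332) = 329.7·0.60279 = 198.740.
G = 288.1·(104.71 − 60)^(-0.07551) = 288.1·44.71^(-0.07551) = 288.1·0.75055 = 216.233.
B = 255 by definition for t > 66.
Rounded: (199, 216, 255).

R=199, G=216, B=255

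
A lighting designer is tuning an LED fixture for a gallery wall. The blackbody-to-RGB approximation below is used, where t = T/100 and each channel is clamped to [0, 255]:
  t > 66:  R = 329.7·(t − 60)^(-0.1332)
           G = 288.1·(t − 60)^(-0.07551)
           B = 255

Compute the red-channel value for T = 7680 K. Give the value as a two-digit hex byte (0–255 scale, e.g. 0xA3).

t = 7680/100 = 76.8; the t > 66 branch applies.
R = 329.7·(76.8 − 60)^(-0.1332) = 329.7·16.8^(-0.1332) = 329.7·0.68673 = 226.416.
Rounded: 226; in hex, 0xE2.

0xE2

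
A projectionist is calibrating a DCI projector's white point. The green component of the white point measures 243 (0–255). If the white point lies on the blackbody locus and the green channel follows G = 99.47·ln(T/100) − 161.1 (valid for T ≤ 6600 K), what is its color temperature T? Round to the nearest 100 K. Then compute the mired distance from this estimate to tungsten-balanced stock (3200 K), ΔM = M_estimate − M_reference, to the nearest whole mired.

-140 mireds

ln t = (243 + 161.1) / 99.47 = 4.0625.
t = e^4.0625 = 58.121.
T = 100·t = 5812 K → 5800 K to the nearest 100 K.
M_estimate = 10⁶/5800 = 172.41; M_reference = 10⁶/3200 = 312.50.
ΔM = 172.41 − 312.50 = -140.09 → -140 mireds.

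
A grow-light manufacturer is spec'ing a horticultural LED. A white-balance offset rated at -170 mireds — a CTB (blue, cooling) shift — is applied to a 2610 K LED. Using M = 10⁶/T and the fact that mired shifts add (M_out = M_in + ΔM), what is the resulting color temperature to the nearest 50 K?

4700 K

M_in = 10⁶/2610 = 383.14 mireds.
M_out = 383.14 + (-170) = 213.14 mireds.
T_out = 10⁶/213.14 = 4691.7 K → 4700 K.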